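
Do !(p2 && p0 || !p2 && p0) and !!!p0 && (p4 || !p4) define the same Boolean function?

E1: !(p2 && p0 || !p2 && p0)
    = !p0   — distribution
E2: !!!p0 && (p4 || !p4)
    = !!!p0   — complement / identity
    = !p0   — double negation
Both reduce to !p0, so they are equivalent.

Yes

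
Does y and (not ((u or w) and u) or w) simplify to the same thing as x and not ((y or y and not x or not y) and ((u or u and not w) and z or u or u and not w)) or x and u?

E1: y and (not ((u or w) and u) or w)
    = y and (not u or w)   — absorption
E2: x and not ((y or y and not x or not y) and ((u or u and not w) and z or u or u and not w)) or x and u
    = x and not ((y or not y) and ((u or u and not w) and z or u or u and not w)) or x and u   — absorption
    = x and not ((y or not y) and (u or u and not w)) or x and u   — absorption
    = x and not (u or u and not w) or x and u   — complement / identity
    = x and not u or x and u   — absorption
    = x   — distribution
These differ: at u=0, w=1, x=1, y=0, z=0, E1 = 0 but E2 = 1.

No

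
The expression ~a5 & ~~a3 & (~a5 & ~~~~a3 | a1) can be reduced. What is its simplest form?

~a5 & ~~a3 & (~a5 & ~~~~a3 | a1)
= ~a5 & ~~a3 & (~a5 & ~~a3 | a1)   [double negation]
= ~a5 & ~~a3   [absorption]
= ~a5 & a3   [double negation]

~a5 & a3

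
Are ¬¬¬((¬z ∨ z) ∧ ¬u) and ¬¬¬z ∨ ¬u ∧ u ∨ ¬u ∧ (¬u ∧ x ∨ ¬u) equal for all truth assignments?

No

E1: ¬¬¬((¬z ∨ z) ∧ ¬u)
    = ¬¬¬¬u
    = ¬¬u
    = u
E2: ¬¬¬z ∨ ¬u ∧ u ∨ ¬u ∧ (¬u ∧ x ∨ ¬u)
    = ¬¬¬z ∨ ¬u ∧ u ∨ ¬u ∧ ¬u
    = ¬z ∨ ¬u ∧ u ∨ ¬u ∧ ¬u
    = ¬z ∨ ¬u
These differ: at u=1, x=0, z=1, E1 = 1 but E2 = 0.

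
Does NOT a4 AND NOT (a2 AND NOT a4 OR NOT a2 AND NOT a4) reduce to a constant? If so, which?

yes, False

NOT a4 AND NOT (a2 AND NOT a4 OR NOT a2 AND NOT a4)
= NOT a4 AND NOT NOT a4
= NOT a4 AND a4
= FALSE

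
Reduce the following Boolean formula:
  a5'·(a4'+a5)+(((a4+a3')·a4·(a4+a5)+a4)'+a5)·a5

a4'+a5

a5'·(a4'+a5)+(((a4+a3')·a4·(a4+a5)+a4)'+a5)·a5
= a5'·(a4'+a5)+((a4·(a4+a5)+a4)'+a5)·a5   (absorption)
= a5'·(a4'+a5)+((a4+a4)'+a5)·a5   (absorption)
= a5'·(a4'+a5)+(a4'+a5)·a5   (idempotence)
= a4'+a5   (distribution)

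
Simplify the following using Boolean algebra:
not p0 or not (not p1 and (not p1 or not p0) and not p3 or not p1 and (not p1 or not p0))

not p0 or p1

not p0 or not (not p1 and (not p1 or not p0) and not p3 or not p1 and (not p1 or not p0))
= not p0 or not (not p1 and (not p1 or not p0))   (absorption)
= not p0 or not not p1   (absorption)
= not p0 or p1   (double negation)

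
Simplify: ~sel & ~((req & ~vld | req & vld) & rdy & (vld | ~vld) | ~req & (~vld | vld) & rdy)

~sel & ~rdy

~sel & ~((req & ~vld | req & vld) & rdy & (vld | ~vld) | ~req & (~vld | vld) & rdy)
= ~sel & ~((req & ~vld | req & vld) & rdy & (vld | ~vld) | ~req & rdy)   (complement / identity)
= ~sel & ~((req & ~vld | req & vld) & rdy | ~req & rdy)   (complement / identity)
= ~sel & ~(req & rdy | ~req & rdy)   (distribution)
= ~sel & ~rdy   (distribution)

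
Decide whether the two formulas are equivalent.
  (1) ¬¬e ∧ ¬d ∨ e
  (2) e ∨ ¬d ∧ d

E1: ¬¬e ∧ ¬d ∨ e
    = e ∧ ¬d ∨ e   [double negation]
    = e   [absorption]
E2: e ∨ ¬d ∧ d
    = e   [complement / identity]
Both reduce to e, so they are equivalent.

Yes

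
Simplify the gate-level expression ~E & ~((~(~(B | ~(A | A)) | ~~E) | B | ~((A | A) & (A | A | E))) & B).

~E & ~B

~E & ~((~(~(B | ~(A | A)) | ~~E) | B | ~((A | A) & (A | A | E))) & B)
= ~E & ~((~(~(B | ~(A | A)) | ~~E) | B | ~(A | A)) & B)   — absorption
= ~E & ~(((B | ~(A | A)) & ~E | B | ~(A | A)) & B)   — De Morgan
= ~E & ~((B | ~(A | A)) & B)   — absorption
= ~E & ~((B | ~A) & B)   — idempotence
= ~E & ~B   — absorption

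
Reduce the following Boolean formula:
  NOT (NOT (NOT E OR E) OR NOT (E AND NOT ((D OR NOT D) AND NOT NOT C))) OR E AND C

NOT (NOT (NOT E OR E) OR NOT (E AND NOT ((D OR NOT D) AND NOT NOT C))) OR E AND C
= (NOT E OR E) AND E AND NOT ((D OR NOT D) AND NOT NOT C) OR E AND C
= (NOT E OR E) AND E AND NOT NOT NOT C OR E AND C
= E AND NOT NOT NOT C OR E AND C
= E AND NOT C OR E AND C
= E

E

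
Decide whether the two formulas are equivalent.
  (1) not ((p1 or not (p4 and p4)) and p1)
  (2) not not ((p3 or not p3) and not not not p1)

E1: not ((p1 or not (p4 and p4)) and p1)
    = not ((p1 or not p4) and p1)   (idempotence)
    = not p1   (absorption)
E2: not not ((p3 or not p3) and not not not p1)
    = not not not not not p1   (complement / identity)
    = not not not p1   (double negation)
    = not p1   (double negation)
Both reduce to not p1, so they are equivalent.

Yes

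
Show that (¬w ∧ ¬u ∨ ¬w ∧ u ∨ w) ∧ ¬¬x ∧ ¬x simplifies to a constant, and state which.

False

(¬w ∧ ¬u ∨ ¬w ∧ u ∨ w) ∧ ¬¬x ∧ ¬x
= (¬w ∨ w) ∧ ¬¬x ∧ ¬x
= (¬w ∨ w) ∧ x ∧ ¬x
= x ∧ ¬x
= False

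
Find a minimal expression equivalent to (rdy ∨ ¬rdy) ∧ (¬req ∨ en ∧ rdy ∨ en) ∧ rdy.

(rdy ∨ ¬rdy) ∧ (¬req ∨ en ∧ rdy ∨ en) ∧ rdy
= (rdy ∨ ¬rdy) ∧ (¬req ∨ en) ∧ rdy   (absorption)
= (¬req ∨ en) ∧ rdy   (complement / identity)

(¬req ∨ en) ∧ rdy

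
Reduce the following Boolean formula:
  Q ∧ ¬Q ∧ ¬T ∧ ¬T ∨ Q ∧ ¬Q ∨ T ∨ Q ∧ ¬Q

Q ∧ ¬Q ∧ ¬T ∧ ¬T ∨ Q ∧ ¬Q ∨ T ∨ Q ∧ ¬Q
= Q ∧ ¬Q ∧ ¬T ∧ ¬T ∨ Q ∧ ¬Q ∨ T   — complement / identity
= Q ∧ ¬Q ∧ ¬T ∨ Q ∧ ¬Q ∨ T   — idempotence
= Q ∧ ¬Q ∨ T   — absorption
= T   — complement / identity

T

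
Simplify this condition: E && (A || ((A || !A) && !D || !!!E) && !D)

E && (A || ((A || !A) && !D || !!!E) && !D)
= E && (A || (!D || !!!E) && !D)   — complement / identity
= E && (A || (!D || !E) && !D)   — double negation
= E && (A || !D)   — absorption

E && (A || !D)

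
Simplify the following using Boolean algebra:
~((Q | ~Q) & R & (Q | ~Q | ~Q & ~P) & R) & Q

~R & Q

~((Q | ~Q) & R & (Q | ~Q | ~Q & ~P) & R) & Q
= ~((Q | ~Q) & R & (Q | ~Q) & R) & Q
= ~((Q | ~Q) & R) & Q
= ~R & Q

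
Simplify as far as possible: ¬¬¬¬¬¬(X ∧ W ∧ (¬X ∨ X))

X ∧ W

¬¬¬¬¬¬(X ∧ W ∧ (¬X ∨ X))
= ¬¬¬¬(X ∧ W ∧ (¬X ∨ X))
= ¬¬¬¬(X ∧ W)
= ¬¬(X ∧ W)
= X ∧ W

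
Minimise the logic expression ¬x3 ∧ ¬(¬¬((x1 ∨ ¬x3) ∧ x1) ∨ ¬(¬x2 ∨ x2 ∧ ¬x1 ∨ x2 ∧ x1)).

¬x3 ∧ ¬(¬¬((x1 ∨ ¬x3) ∧ x1) ∨ ¬(¬x2 ∨ x2 ∧ ¬x1 ∨ x2 ∧ x1))
= ¬x3 ∧ ¬(¬¬x1 ∨ ¬(¬x2 ∨ x2 ∧ ¬x1 ∨ x2 ∧ x1))   (absorption)
= ¬x3 ∧ ¬x1 ∧ (¬x2 ∨ x2 ∧ ¬x1 ∨ x2 ∧ x1)   (De Morgan)
= ¬x3 ∧ ¬x1 ∧ (¬x2 ∨ x2)   (distribution)
= ¬x3 ∧ ¬x1   (complement / identity)

¬x3 ∧ ¬x1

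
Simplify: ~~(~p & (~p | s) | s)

~~(~p & (~p | s) | s)
= ~p & (~p | s) | s   (double negation)
= ~p | s   (absorption)

~p | s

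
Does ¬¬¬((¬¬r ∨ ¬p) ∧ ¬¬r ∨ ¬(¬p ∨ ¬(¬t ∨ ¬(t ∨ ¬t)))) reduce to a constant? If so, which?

no

¬¬¬((¬¬r ∨ ¬p) ∧ ¬¬r ∨ ¬(¬p ∨ ¬(¬t ∨ ¬(t ∨ ¬t))))
= ¬¬¬(¬¬r ∨ ¬(¬p ∨ ¬(¬t ∨ ¬(t ∨ ¬t))))   [absorption]
= ¬(¬¬r ∨ ¬(¬p ∨ ¬(¬t ∨ ¬(t ∨ ¬t))))   [double negation]
= ¬(¬¬r ∨ ¬(¬p ∨ t ∧ (t ∨ ¬t)))   [De Morgan]
= ¬(¬¬r ∨ ¬(¬p ∨ t))   [complement / identity]
= ¬r ∧ (¬p ∨ t)   [De Morgan]
This depends on p, r, t, so it is not a constant.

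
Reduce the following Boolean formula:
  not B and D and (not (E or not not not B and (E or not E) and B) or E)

not B and D

not B and D and (not (E or not not not B and (E or not E) and B) or E)
= not B and D and (not (E or not not not B and B) or E)
= not B and D and (not (E or not B and B) or E)
= not B and D and (not E or E)
= not B and D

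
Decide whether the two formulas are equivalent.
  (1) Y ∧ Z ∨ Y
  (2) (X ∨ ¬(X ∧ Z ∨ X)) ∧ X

No

E1: Y ∧ Z ∨ Y
    = Y   — absorption
E2: (X ∨ ¬(X ∧ Z ∨ X)) ∧ X
    = (X ∨ ¬X) ∧ X   — absorption
    = X   — complement / identity
These differ: at X=0, Y=1, Z=0, E1 = 1 but E2 = 0.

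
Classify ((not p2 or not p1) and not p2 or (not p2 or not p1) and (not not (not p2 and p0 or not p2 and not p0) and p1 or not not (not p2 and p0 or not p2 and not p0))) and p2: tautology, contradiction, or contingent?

contradiction

((not p2 or not p1) and not p2 or (not p2 or not p1) and (not not (not p2 and p0 or not p2 and not p0) and p1 or not not (not p2 and p0 or not p2 and not p0))) and p2
= ((not p2 or not p1) and not p2 or (not p2 or not p1) and not not (not p2 and p0 or not p2 and not p0)) and p2   [absorption]
= ((not p2 or not p1) and not p2 or (not p2 or not p1) and (not p2 and p0 or not p2 and not p0)) and p2   [double negation]
= ((not p2 or not p1) and not p2 or (not p2 or not p1) and not p2) and p2   [distribution]
= (not p2 or not p1) and not p2 and p2   [idempotence]
= not p2 and p2   [absorption]
= False   [complement]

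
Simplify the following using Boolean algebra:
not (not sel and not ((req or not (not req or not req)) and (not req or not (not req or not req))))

sel or req

not (not sel and not ((req or not (not req or not req)) and (not req or not (not req or not req))))
= not (not sel and not (req and not req or not (not req or not req)))   — distribution
= not (not sel and not (req and not req or req and req))   — De Morgan
= sel or req and not req or req and req   — De Morgan
= sel or req   — distribution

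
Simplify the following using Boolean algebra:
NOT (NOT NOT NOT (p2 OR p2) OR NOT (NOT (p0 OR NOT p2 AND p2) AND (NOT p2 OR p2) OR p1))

NOT (NOT NOT NOT (p2 OR p2) OR NOT (NOT (p0 OR NOT p2 AND p2) AND (NOT p2 OR p2) OR p1))
= NOT (NOT NOT NOT (p2 OR p2) OR NOT (NOT p0 AND (NOT p2 OR p2) OR p1))   [complement / identity]
= NOT (NOT (p2 OR p2) OR NOT (NOT p0 AND (NOT p2 OR p2) OR p1))   [double negation]
= NOT (NOT (p2 OR p2) OR NOT (NOT p0 OR p1))   [complement / identity]
= NOT (NOT p2 OR NOT (NOT p0 OR p1))   [idempotence]
= p2 AND (NOT p0 OR p1)   [De Morgan]

p2 AND (NOT p0 OR p1)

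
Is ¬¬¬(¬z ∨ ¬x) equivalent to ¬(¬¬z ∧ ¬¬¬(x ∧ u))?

E1: ¬¬¬(¬z ∨ ¬x)
    = ¬¬(z ∧ x)   [De Morgan]
    = z ∧ x   [double negation]
E2: ¬(¬¬z ∧ ¬¬¬(x ∧ u))
    = ¬z ∨ ¬¬(x ∧ u)   [De Morgan]
    = ¬z ∨ x ∧ u   [double negation]
These differ: at u=1, x=1, z=0, E1 = 0 but E2 = 1.

No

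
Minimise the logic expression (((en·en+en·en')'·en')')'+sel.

(((en·en+en·en')'·en')')'+sel
= (en·en+en·en'+en)'+sel   [De Morgan]
= (en+en)'+sel   [distribution]
= en'+sel   [idempotence]

en'+sel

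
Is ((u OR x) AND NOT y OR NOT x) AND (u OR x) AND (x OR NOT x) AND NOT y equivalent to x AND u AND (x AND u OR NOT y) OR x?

No

E1: ((u OR x) AND NOT y OR NOT x) AND (u OR x) AND (x OR NOT x) AND NOT y
    = ((u OR x) AND NOT y OR NOT x) AND (u OR x) AND NOT y   [complement / identity]
    = (u OR x) AND NOT y   [absorption]
E2: x AND u AND (x AND u OR NOT y) OR x
    = x AND u OR x   [absorption]
    = x   [absorption]
These differ: at u=1, x=1, y=1, E1 = 0 but E2 = 1.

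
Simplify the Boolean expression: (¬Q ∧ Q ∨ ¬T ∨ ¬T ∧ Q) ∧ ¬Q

¬T ∧ ¬Q

(¬Q ∧ Q ∨ ¬T ∨ ¬T ∧ Q) ∧ ¬Q
= (¬T ∨ ¬T ∧ Q) ∧ ¬Q
= ¬T ∧ ¬Q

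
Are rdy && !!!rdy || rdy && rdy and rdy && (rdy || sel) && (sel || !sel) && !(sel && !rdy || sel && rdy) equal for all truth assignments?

No

E1: rdy && !!!rdy || rdy && rdy
    = rdy && !rdy || rdy && rdy   [double negation]
    = rdy   [distribution]
E2: rdy && (rdy || sel) && (sel || !sel) && !(sel && !rdy || sel && rdy)
    = rdy && (rdy || sel) && !(sel && !rdy || sel && rdy)   [complement / identity]
    = rdy && (rdy || sel) && !sel   [distribution]
    = rdy && !sel   [absorption]
These differ: at rdy=1, sel=1, E1 = 1 but E2 = 0.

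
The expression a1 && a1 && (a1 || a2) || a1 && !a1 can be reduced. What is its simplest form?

a1

a1 && a1 && (a1 || a2) || a1 && !a1
= a1 && a1 || a1 && !a1   [absorption]
= a1   [distribution]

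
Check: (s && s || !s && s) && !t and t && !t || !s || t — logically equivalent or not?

E1: (s && s || !s && s) && !t
    = s && !t
E2: t && !t || !s || t
    = !s || t
These differ: at s=0, t=1, E1 = 0 but E2 = 1.

No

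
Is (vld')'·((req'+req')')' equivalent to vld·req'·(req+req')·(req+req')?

Yes

E1: (vld')'·((req'+req')')'
    = vld·((req'+req')')'   (double negation)
    = vld·(req·req)'   (De Morgan)
    = vld·req'   (idempotence)
E2: vld·req'·(req+req')·(req+req')
    = vld·req'·(req+req')   (complement / identity)
    = vld·req'   (complement / identity)
Both reduce to vld·req', so they are equivalent.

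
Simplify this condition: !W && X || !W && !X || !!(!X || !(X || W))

!W || !X

!W && X || !W && !X || !!(!X || !(X || W))
= (X || !X) && !W || !!(!X || !(X || W))   [distribution]
= (X || !X) && !W || !(X && (X || W))   [De Morgan]
= !W || !(X && (X || W))   [complement / identity]
= !W || !X   [absorption]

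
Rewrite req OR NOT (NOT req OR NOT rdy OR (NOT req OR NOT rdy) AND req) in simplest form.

req OR NOT (NOT req OR NOT rdy OR (NOT req OR NOT rdy) AND req)
= req OR NOT (NOT req OR NOT rdy)
= req OR req AND rdy
= req

req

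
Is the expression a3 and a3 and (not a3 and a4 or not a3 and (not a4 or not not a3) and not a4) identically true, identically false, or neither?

identically false

a3 and a3 and (not a3 and a4 or not a3 and (not a4 or not not a3) and not a4)
= a3 and a3 and (not a3 and a4 or not a3 and (not a4 or a3) and not a4)   [double negation]
= a3 and a3 and (not a3 and a4 or not a3 and not a4)   [absorption]
= a3 and a3 and not a3   [distribution]
= a3 and not a3   [idempotence]
= False   [complement]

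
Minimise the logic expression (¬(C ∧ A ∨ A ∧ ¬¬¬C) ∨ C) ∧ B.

(¬(C ∧ A ∨ A ∧ ¬¬¬C) ∨ C) ∧ B
= (¬((C ∨ ¬¬¬C) ∧ A) ∨ C) ∧ B   — distribution
= (¬((C ∨ ¬C) ∧ A) ∨ C) ∧ B   — double negation
= (¬A ∨ C) ∧ B   — complement / identity

(¬A ∨ C) ∧ B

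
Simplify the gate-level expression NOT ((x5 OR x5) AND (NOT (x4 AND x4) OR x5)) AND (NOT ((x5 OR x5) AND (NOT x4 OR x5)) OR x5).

NOT x5

NOT ((x5 OR x5) AND (NOT (x4 AND x4) OR x5)) AND (NOT ((x5 OR x5) AND (NOT x4 OR x5)) OR x5)
= NOT ((x5 OR x5) AND (NOT x4 OR x5)) AND (NOT ((x5 OR x5) AND (NOT x4 OR x5)) OR x5)   [idempotence]
= NOT ((x5 OR x5) AND (NOT x4 OR x5))   [absorption]
= NOT (x5 OR x5 AND NOT x4)   [distribution]
= NOT x5   [absorption]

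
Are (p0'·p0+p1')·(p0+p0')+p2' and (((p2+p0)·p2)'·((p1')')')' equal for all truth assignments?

E1: (p0'·p0+p1')·(p0+p0')+p2'
    = p0'·p0+p1'+p2'   [complement / identity]
    = p1'+p2'   [complement / identity]
E2: (((p2+p0)·p2)'·((p1')')')'
    = (((p2+p0)·p2)'·p1')'   [double negation]
    = (p2+p0)·p2+p1   [De Morgan]
    = p2+p1   [absorption]
These differ: at p0=0, p1=0, p2=0, E1 = 1 but E2 = 0.

No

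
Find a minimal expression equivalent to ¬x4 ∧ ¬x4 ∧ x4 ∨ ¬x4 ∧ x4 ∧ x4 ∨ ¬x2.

¬x4 ∧ ¬x4 ∧ x4 ∨ ¬x4 ∧ x4 ∧ x4 ∨ ¬x2
= ¬x4 ∧ x4 ∨ ¬x2
= ¬x2

¬x2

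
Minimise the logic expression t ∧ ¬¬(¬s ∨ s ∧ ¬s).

t ∧ ¬s

t ∧ ¬¬(¬s ∨ s ∧ ¬s)
= t ∧ ¬¬¬s
= t ∧ ¬s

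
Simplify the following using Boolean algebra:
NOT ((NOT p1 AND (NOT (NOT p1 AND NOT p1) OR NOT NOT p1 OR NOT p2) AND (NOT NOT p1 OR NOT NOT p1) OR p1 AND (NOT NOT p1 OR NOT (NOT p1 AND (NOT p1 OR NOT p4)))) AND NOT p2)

NOT ((NOT p1 AND (NOT (NOT p1 AND NOT p1) OR NOT NOT p1 OR NOT p2) AND (NOT NOT p1 OR NOT NOT p1) OR p1 AND (NOT NOT p1 OR NOT (NOT p1 AND (NOT p1 OR NOT p4)))) AND NOT p2)
= NOT ((NOT p1 AND (NOT (NOT p1 AND NOT p1) OR NOT NOT p1 OR NOT p2) AND (NOT NOT p1 OR NOT NOT p1) OR p1 AND (NOT NOT p1 OR NOT NOT p1)) AND NOT p2)   [absorption]
= NOT ((NOT p1 AND (NOT NOT p1 OR NOT NOT p1 OR NOT p2) AND (NOT NOT p1 OR NOT NOT p1) OR p1 AND (NOT NOT p1 OR NOT NOT p1)) AND NOT p2)   [idempotence]
= NOT ((NOT p1 AND (NOT NOT p1 OR NOT NOT p1) OR p1 AND (NOT NOT p1 OR NOT NOT p1)) AND NOT p2)   [absorption]
= NOT ((NOT NOT p1 OR NOT NOT p1) AND NOT p2)   [distribution]
= NOT (NOT NOT p1 AND NOT p2)   [idempotence]
= NOT p1 OR p2   [De Morgan]

NOT p1 OR p2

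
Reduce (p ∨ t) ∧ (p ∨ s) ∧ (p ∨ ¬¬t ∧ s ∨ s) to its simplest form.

(p ∨ t) ∧ (p ∨ s) ∧ (p ∨ ¬¬t ∧ s ∨ s)
= (p ∨ t ∧ s) ∧ (p ∨ ¬¬t ∧ s ∨ s)   [distribution]
= (p ∨ t ∧ s) ∧ (p ∨ t ∧ s ∨ s)   [double negation]
= p ∨ t ∧ s   [absorption]

p ∨ t ∧ s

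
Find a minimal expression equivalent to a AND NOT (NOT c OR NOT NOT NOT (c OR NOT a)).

a AND c

a AND NOT (NOT c OR NOT NOT NOT (c OR NOT a))
= a AND NOT (NOT c OR NOT (c OR NOT a))   (double negation)
= a AND c AND (c OR NOT a)   (De Morgan)
= a AND c   (absorption)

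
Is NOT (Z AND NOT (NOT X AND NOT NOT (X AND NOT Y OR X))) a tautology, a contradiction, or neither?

NOT (Z AND NOT (NOT X AND NOT NOT (X AND NOT Y OR X)))
= NOT (Z AND NOT (NOT X AND NOT NOT X))   [absorption]
= NOT (Z AND (X OR NOT X))   [De Morgan]
= NOT Z   [complement / identity]
This depends on Z, so it is not a constant.

neither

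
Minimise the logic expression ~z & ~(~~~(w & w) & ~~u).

~z & (w | ~u)

~z & ~(~~~(w & w) & ~~u)
= ~z & (~~(w & w) | ~u)   [De Morgan]
= ~z & (~~w | ~u)   [idempotence]
= ~z & (w | ~u)   [double negation]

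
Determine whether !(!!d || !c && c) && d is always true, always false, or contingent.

always false

!(!!d || !c && c) && d
= !(d || !c && c) && d   (double negation)
= !d && d   (complement / identity)
= false   (complement)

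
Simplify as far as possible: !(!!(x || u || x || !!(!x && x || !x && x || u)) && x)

!x

!(!!(x || u || x || !!(!x && x || !x && x || u)) && x)
= !((x || u || x || !!(!x && x || !x && x || u)) && x)   [double negation]
= !((x || u || x || !!(!x && x || u)) && x)   [idempotence]
= !((x || u || x || !!u) && x)   [complement / identity]
= !((x || u || x || u) && x)   [double negation]
= !((x || u) && x)   [idempotence]
= !x   [absorption]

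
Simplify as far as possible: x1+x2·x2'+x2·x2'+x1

x1

x1+x2·x2'+x2·x2'+x1
= x1+x2·x2'+x1   (complement / identity)
= x1+x1   (complement / identity)
= x1   (idempotence)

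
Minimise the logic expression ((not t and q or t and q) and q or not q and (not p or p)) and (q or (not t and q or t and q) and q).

q

((not t and q or t and q) and q or not q and (not p or p)) and (q or (not t and q or t and q) and q)
= not q and (not p or p) and q or (not t and q or t and q) and q   — distribution
= not q and q or (not t and q or t and q) and q   — complement / identity
= not q and q or q and q   — distribution
= q   — distribution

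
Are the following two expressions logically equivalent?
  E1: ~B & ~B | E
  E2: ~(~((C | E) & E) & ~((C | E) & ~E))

E1: ~B & ~B | E
    = ~B | E   (idempotence)
E2: ~(~((C | E) & E) & ~((C | E) & ~E))
    = (C | E) & E | (C | E) & ~E   (De Morgan)
    = C | E   (distribution)
These differ: at B=0, C=0, E=0, E1 = 1 but E2 = 0.

No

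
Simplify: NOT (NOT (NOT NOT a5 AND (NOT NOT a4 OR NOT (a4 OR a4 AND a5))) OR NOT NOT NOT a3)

NOT (NOT (NOT NOT a5 AND (NOT NOT a4 OR NOT (a4 OR a4 AND a5))) OR NOT NOT NOT a3)
= NOT (NOT (NOT NOT a5 AND (NOT NOT a4 OR NOT a4)) OR NOT NOT NOT a3)   [absorption]
= NOT (NOT (NOT NOT a5 AND (a4 OR NOT a4)) OR NOT NOT NOT a3)   [double negation]
= NOT (NOT (a5 AND (a4 OR NOT a4)) OR NOT NOT NOT a3)   [double negation]
= NOT (NOT (a5 AND (a4 OR NOT a4)) OR NOT a3)   [double negation]
= NOT (NOT a5 OR NOT a3)   [complement / identity]
= a5 AND a3   [De Morgan]

a5 AND a3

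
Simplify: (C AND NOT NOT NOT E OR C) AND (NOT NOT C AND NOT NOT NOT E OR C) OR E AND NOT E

(C AND NOT NOT NOT E OR C) AND (NOT NOT C AND NOT NOT NOT E OR C) OR E AND NOT E
= (C AND NOT NOT NOT E OR C) AND (C AND NOT NOT NOT E OR C) OR E AND NOT E
= C AND NOT NOT NOT E OR C OR E AND NOT E
= C AND NOT NOT NOT E OR C
= C AND NOT E OR C
= C

C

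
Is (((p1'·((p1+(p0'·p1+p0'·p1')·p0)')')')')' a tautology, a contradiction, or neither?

tautology

(((p1'·((p1+(p0'·p1+p0'·p1')·p0)')')')')'
= (((p1'·((p1+p0'·p0)')')')')'   — distribution
= (((p1'·(p1')')')')'   — complement / identity
= (p1'·(p1')')'   — double negation
= p1+p1'   — De Morgan
= 1   — complement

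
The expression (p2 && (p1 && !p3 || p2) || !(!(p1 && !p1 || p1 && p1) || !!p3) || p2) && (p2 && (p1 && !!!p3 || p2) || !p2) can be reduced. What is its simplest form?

p1 && !p3 || p2

(p2 && (p1 && !p3 || p2) || !(!(p1 && !p1 || p1 && p1) || !!p3) || p2) && (p2 && (p1 && !!!p3 || p2) || !p2)
= (p2 && (p1 && !p3 || p2) || !(!(p1 && !p1 || p1 && p1) || !!p3) || p2) && (p2 && (p1 && !p3 || p2) || !p2)   [double negation]
= (p2 && (p1 && !p3 || p2) || !(!p1 || !!p3) || p2) && (p2 && (p1 && !p3 || p2) || !p2)   [distribution]
= p2 && (p1 && !p3 || p2) || (!(!p1 || !!p3) || p2) && !p2   [distribution]
= p2 && (p1 && !p3 || p2) || (p1 && !p3 || p2) && !p2   [De Morgan]
= p1 && !p3 || p2   [distribution]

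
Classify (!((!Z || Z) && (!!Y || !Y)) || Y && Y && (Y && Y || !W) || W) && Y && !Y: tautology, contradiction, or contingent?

(!((!Z || Z) && (!!Y || !Y)) || Y && Y && (Y && Y || !W) || W) && Y && !Y
= (!((!Z || Z) && (!!Y || !Y)) || Y && Y || W) && Y && !Y   (absorption)
= (!(!!Y || !Y) || Y && Y || W) && Y && !Y   (complement / identity)
= (!Y && Y || Y && Y || W) && Y && !Y   (De Morgan)
= (Y || W) && Y && !Y   (distribution)
= Y && !Y   (absorption)
= false   (complement)

contradiction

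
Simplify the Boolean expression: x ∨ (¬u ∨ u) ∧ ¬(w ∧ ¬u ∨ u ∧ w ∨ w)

x ∨ ¬w

x ∨ (¬u ∨ u) ∧ ¬(w ∧ ¬u ∨ u ∧ w ∨ w)
= x ∨ (¬u ∨ u) ∧ ¬(w ∨ w)   — distribution
= x ∨ (¬u ∨ u) ∧ ¬w   — idempotence
= x ∨ ¬w   — complement / identity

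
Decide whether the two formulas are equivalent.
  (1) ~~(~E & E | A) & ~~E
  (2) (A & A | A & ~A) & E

E1: ~~(~E & E | A) & ~~E
    = ~~A & ~~E
    = ~~A & E
    = A & E
E2: (A & A | A & ~A) & E
    = A & E
Both reduce to A & E, so they are equivalent.

Yes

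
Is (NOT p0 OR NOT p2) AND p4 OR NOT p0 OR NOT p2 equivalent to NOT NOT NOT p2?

E1: (NOT p0 OR NOT p2) AND p4 OR NOT p0 OR NOT p2
    = NOT p0 OR NOT p2   — absorption
E2: NOT NOT NOT p2
    = NOT p2   — double negation
These differ: at p0=0, p2=1, p4=0, E1 = 1 but E2 = 0.

No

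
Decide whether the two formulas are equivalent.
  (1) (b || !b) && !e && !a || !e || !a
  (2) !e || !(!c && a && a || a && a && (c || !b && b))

E1: (b || !b) && !e && !a || !e || !a
    = !e && !a || !e || !a
    = !e || !a
E2: !e || !(!c && a && a || a && a && (c || !b && b))
    = !e || !(!c && a && a || a && a && c)
    = !e || !(a && a)
    = !e || !a
Both reduce to !e || !a, so they are equivalent.

Yes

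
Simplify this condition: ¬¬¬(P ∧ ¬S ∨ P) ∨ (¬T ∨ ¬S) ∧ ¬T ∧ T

¬P

¬¬¬(P ∧ ¬S ∨ P) ∨ (¬T ∨ ¬S) ∧ ¬T ∧ T
= ¬¬¬(P ∧ ¬S ∨ P) ∨ ¬T ∧ T
= ¬¬¬P ∨ ¬T ∧ T
= ¬¬¬P
= ¬P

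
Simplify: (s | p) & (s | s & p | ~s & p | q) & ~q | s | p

(s | p) & (s | s & p | ~s & p | q) & ~q | s | p
= (s | p) & (s | p | q) & ~q | s | p   (distribution)
= (s | p) & ~q | s | p   (absorption)
= s | p   (absorption)

s | p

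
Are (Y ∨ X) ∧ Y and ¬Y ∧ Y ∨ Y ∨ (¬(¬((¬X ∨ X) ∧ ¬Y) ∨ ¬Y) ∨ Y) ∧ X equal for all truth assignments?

Yes

E1: (Y ∨ X) ∧ Y
    = Y   — absorption
E2: ¬Y ∧ Y ∨ Y ∨ (¬(¬((¬X ∨ X) ∧ ¬Y) ∨ ¬Y) ∨ Y) ∧ X
    = ¬Y ∧ Y ∨ Y ∨ ((¬X ∨ X) ∧ ¬Y ∧ Y ∨ Y) ∧ X   — De Morgan
    = ¬Y ∧ Y ∨ Y ∨ (¬Y ∧ Y ∨ Y) ∧ X   — complement / identity
    = ¬Y ∧ Y ∨ Y   — absorption
    = Y   — complement / identity
Both reduce to Y, so they are equivalent.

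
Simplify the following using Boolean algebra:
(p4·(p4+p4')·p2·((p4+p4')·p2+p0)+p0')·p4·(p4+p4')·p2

(p4·(p4+p4')·p2·((p4+p4')·p2+p0)+p0')·p4·(p4+p4')·p2
= (p4·(p4+p4')·p2+p0')·p4·(p4+p4')·p2
= p4·(p4+p4')·p2
= p4·p2

p4·p2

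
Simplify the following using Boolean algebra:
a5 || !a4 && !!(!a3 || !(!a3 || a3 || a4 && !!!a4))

a5 || !a4 && !a3

a5 || !a4 && !!(!a3 || !(!a3 || a3 || a4 && !!!a4))
= a5 || !a4 && !(a3 && (!a3 || a3 || a4 && !!!a4))
= a5 || !a4 && !(a3 && (!a3 || a3 || a4 && !a4))
= a5 || !a4 && !(a3 && (!a3 || a3))
= a5 || !a4 && !a3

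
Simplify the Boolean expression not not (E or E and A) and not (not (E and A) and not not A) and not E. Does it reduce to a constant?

False

not not (E or E and A) and not (not (E and A) and not not A) and not E
= (E or E and A) and not (not (E and A) and not not A) and not E   (double negation)
= (E or E and A) and (E and A or not A) and not E   (De Morgan)
= (E and A or E and not A) and not E   (distribution)
= E and not E   (distribution)
= False   (complement)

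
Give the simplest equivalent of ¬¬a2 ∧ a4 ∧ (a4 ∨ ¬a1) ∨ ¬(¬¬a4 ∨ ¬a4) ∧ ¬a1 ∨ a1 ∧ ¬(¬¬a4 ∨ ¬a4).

a2 ∧ a4

¬¬a2 ∧ a4 ∧ (a4 ∨ ¬a1) ∨ ¬(¬¬a4 ∨ ¬a4) ∧ ¬a1 ∨ a1 ∧ ¬(¬¬a4 ∨ ¬a4)
= ¬¬a2 ∧ a4 ∧ (a4 ∨ ¬a1) ∨ ¬(¬¬a4 ∨ ¬a4)   (distribution)
= ¬¬a2 ∧ a4 ∧ (a4 ∨ ¬a1) ∨ ¬a4 ∧ a4   (De Morgan)
= a2 ∧ a4 ∧ (a4 ∨ ¬a1) ∨ ¬a4 ∧ a4   (double negation)
= a2 ∧ a4 ∨ ¬a4 ∧ a4   (absorption)
= a2 ∧ a4   (complement / identity)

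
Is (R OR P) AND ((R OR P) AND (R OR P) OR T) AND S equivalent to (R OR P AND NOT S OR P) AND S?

Yes

E1: (R OR P) AND ((R OR P) AND (R OR P) OR T) AND S
    = (R OR P) AND (R OR P OR T) AND S   [idempotence]
    = (R OR P) AND S   [absorption]
E2: (R OR P AND NOT S OR P) AND S
    = (R OR P) AND S   [absorption]
Both reduce to (R OR P) AND S, so they are equivalent.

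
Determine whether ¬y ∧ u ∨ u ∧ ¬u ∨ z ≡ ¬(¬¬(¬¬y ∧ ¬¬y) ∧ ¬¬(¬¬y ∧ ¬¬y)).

No

E1: ¬y ∧ u ∨ u ∧ ¬u ∨ z
    = ¬y ∧ u ∨ z   [complement / identity]
E2: ¬(¬¬(¬¬y ∧ ¬¬y) ∧ ¬¬(¬¬y ∧ ¬¬y))
    = ¬¬¬(¬¬y ∧ ¬¬y)   [idempotence]
    = ¬¬¬¬¬y   [idempotence]
    = ¬¬¬y   [double negation]
    = ¬y   [double negation]
These differ: at u=0, y=0, z=0, E1 = 0 but E2 = 1.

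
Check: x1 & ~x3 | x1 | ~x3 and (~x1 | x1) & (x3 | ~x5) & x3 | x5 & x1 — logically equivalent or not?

No

E1: x1 & ~x3 | x1 | ~x3
    = x1 | ~x3   — absorption
E2: (~x1 | x1) & (x3 | ~x5) & x3 | x5 & x1
    = (~x1 | x1) & x3 | x5 & x1   — absorption
    = x3 | x5 & x1   — complement / identity
These differ: at x1=0, x3=0, x5=1, E1 = 1 but E2 = 0.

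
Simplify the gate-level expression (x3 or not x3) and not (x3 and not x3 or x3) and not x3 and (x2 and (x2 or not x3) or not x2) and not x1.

(x3 or not x3) and not (x3 and not x3 or x3) and not x3 and (x2 and (x2 or not x3) or not x2) and not x1
= (x3 or not x3) and not x3 and not x3 and (x2 and (x2 or not x3) or not x2) and not x1
= (x3 or not x3) and not x3 and not x3 and (x2 or not x2) and not x1
= (x3 or not x3) and not x3 and not x3 and not x1
= not x3 and not x3 and not x1
= not x3 and not x1

not x3 and not x1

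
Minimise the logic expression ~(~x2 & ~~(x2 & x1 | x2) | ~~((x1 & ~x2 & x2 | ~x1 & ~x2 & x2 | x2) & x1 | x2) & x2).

~(~x2 & ~~(x2 & x1 | x2) | ~~((x1 & ~x2 & x2 | ~x1 & ~x2 & x2 | x2) & x1 | x2) & x2)
= ~(~x2 & ~~(x2 & x1 | x2) | ~~((~x2 & x2 | x2) & x1 | x2) & x2)
= ~(~x2 & ~~(x2 & x1 | x2) | ~~(x2 & x1 | x2) & x2)
= ~~~(x2 & x1 | x2)
= ~(x2 & x1 | x2)
= ~x2

~x2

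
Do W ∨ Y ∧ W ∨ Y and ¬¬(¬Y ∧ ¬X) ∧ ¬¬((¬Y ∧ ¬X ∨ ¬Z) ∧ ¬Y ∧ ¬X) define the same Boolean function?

No

E1: W ∨ Y ∧ W ∨ Y
    = W ∨ Y   — absorption
E2: ¬¬(¬Y ∧ ¬X) ∧ ¬¬((¬Y ∧ ¬X ∨ ¬Z) ∧ ¬Y ∧ ¬X)
    = ¬¬(¬Y ∧ ¬X) ∧ ¬¬(¬Y ∧ ¬X)   — absorption
    = ¬¬(¬Y ∧ ¬X)   — idempotence
    = ¬Y ∧ ¬X   — double negation
These differ: at W=0, X=1, Y=1, Z=1, E1 = 1 but E2 = 0.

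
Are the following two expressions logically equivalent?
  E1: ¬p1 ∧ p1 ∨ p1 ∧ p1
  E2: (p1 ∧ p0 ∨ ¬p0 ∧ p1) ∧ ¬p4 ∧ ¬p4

E1: ¬p1 ∧ p1 ∨ p1 ∧ p1
    = p1   [distribution]
E2: (p1 ∧ p0 ∨ ¬p0 ∧ p1) ∧ ¬p4 ∧ ¬p4
    = p1 ∧ ¬p4 ∧ ¬p4   [distribution]
    = p1 ∧ ¬p4   [idempotence]
These differ: at p0=0, p1=1, p4=1, E1 = 1 but E2 = 0.

No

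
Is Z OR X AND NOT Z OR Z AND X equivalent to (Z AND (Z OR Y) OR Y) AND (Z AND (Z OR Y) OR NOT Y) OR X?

E1: Z OR X AND NOT Z OR Z AND X
    = Z OR X
E2: (Z AND (Z OR Y) OR Y) AND (Z AND (Z OR Y) OR NOT Y) OR X
    = Z AND (Z OR Y) OR Y AND NOT Y OR X
    = Z OR Y AND NOT Y OR X
    = Z OR X
Both reduce to Z OR X, so they are equivalent.

Yes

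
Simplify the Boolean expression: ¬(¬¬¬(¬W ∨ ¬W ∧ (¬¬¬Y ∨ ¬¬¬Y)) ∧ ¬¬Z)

¬(¬¬¬(¬W ∨ ¬W ∧ (¬¬¬Y ∨ ¬¬¬Y)) ∧ ¬¬Z)
= ¬¬(¬W ∨ ¬W ∧ (¬¬¬Y ∨ ¬¬¬Y)) ∨ ¬Z   [De Morgan]
= ¬¬(¬W ∨ ¬W ∧ ¬¬¬Y) ∨ ¬Z   [idempotence]
= ¬¬(¬W ∨ ¬W ∧ ¬Y) ∨ ¬Z   [double negation]
= ¬¬¬W ∨ ¬Z   [absorption]
= ¬W ∨ ¬Z   [double negation]

¬W ∨ ¬Z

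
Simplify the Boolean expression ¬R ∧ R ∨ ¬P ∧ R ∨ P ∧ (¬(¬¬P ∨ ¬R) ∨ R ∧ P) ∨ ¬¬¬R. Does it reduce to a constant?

¬R ∧ R ∨ ¬P ∧ R ∨ P ∧ (¬(¬¬P ∨ ¬R) ∨ R ∧ P) ∨ ¬¬¬R
= ¬R ∧ R ∨ ¬P ∧ R ∨ P ∧ (¬P ∧ R ∨ R ∧ P) ∨ ¬¬¬R   — De Morgan
= ¬R ∧ R ∨ ¬P ∧ R ∨ P ∧ R ∨ ¬¬¬R   — distribution
= ¬R ∧ R ∨ ¬P ∧ R ∨ P ∧ R ∨ ¬R   — double negation
= ¬P ∧ R ∨ P ∧ R ∨ ¬R   — complement / identity
= R ∨ ¬R   — distribution
= True   — complement

True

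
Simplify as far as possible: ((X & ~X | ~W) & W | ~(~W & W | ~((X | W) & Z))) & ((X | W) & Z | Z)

((X & ~X | ~W) & W | ~(~W & W | ~((X | W) & Z))) & ((X | W) & Z | Z)
= ((X & ~X | ~W) & W | ~~((X | W) & Z)) & ((X | W) & Z | Z)   [complement / identity]
= (~W & W | ~~((X | W) & Z)) & ((X | W) & Z | Z)   [complement / identity]
= ~~((X | W) & Z) & ((X | W) & Z | Z)   [complement / identity]
= (X | W) & Z & ((X | W) & Z | Z)   [double negation]
= (X | W) & Z   [absorption]

(X | W) & Z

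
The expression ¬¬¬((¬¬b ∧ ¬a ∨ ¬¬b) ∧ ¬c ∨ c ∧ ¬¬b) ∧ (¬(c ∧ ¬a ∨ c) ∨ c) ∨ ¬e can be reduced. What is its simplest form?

¬b ∨ ¬e

¬¬¬((¬¬b ∧ ¬a ∨ ¬¬b) ∧ ¬c ∨ c ∧ ¬¬b) ∧ (¬(c ∧ ¬a ∨ c) ∨ c) ∨ ¬e
= ¬((¬¬b ∧ ¬a ∨ ¬¬b) ∧ ¬c ∨ c ∧ ¬¬b) ∧ (¬(c ∧ ¬a ∨ c) ∨ c) ∨ ¬e
= ¬(¬¬b ∧ ¬c ∨ c ∧ ¬¬b) ∧ (¬(c ∧ ¬a ∨ c) ∨ c) ∨ ¬e
= ¬(¬¬b ∧ ¬c ∨ c ∧ ¬¬b) ∧ (¬c ∨ c) ∨ ¬e
= ¬¬¬b ∧ (¬c ∨ c) ∨ ¬e
= ¬¬¬b ∨ ¬e
= ¬b ∨ ¬e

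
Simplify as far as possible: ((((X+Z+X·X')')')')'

((((X+Z+X·X')')')')'
= ((((X+Z)')')')'   (complement / identity)
= ((X+Z)')'   (double negation)
= X+Z   (double negation)

X+Z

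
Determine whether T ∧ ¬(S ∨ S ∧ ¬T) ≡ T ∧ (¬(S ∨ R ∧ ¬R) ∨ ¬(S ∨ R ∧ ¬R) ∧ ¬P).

Yes

E1: T ∧ ¬(S ∨ S ∧ ¬T)
    = T ∧ ¬S
E2: T ∧ (¬(S ∨ R ∧ ¬R) ∨ ¬(S ∨ R ∧ ¬R) ∧ ¬P)
    = T ∧ ¬(S ∨ R ∧ ¬R)
    = T ∧ ¬S
Both reduce to T ∧ ¬S, so they are equivalent.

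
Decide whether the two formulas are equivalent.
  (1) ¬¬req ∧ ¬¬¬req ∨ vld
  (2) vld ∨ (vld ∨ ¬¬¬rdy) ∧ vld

E1: ¬¬req ∧ ¬¬¬req ∨ vld
    = req ∧ ¬¬¬req ∨ vld   [double negation]
    = req ∧ ¬req ∨ vld   [double negation]
    = vld   [complement / identity]
E2: vld ∨ (vld ∨ ¬¬¬rdy) ∧ vld
    = vld ∨ (vld ∨ ¬rdy) ∧ vld   [double negation]
    = vld ∨ vld   [absorption]
    = vld   [idempotence]
Both reduce to vld, so they are equivalent.

Yes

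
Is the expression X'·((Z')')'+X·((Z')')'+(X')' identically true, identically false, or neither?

neither

X'·((Z')')'+X·((Z')')'+(X')'
= ((Z')')'+(X')'
= Z'+(X')'
= Z'+X
This depends on X, Z, so it is not a constant.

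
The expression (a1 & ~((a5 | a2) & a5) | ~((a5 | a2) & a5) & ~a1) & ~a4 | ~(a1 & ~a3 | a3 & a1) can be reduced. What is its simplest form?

(a1 & ~((a5 | a2) & a5) | ~((a5 | a2) & a5) & ~a1) & ~a4 | ~(a1 & ~a3 | a3 & a1)
= ~((a5 | a2) & a5) & ~a4 | ~(a1 & ~a3 | a3 & a1)   (distribution)
= ~a5 & ~a4 | ~(a1 & ~a3 | a3 & a1)   (absorption)
= ~a5 & ~a4 | ~a1   (distribution)

~a5 & ~a4 | ~a1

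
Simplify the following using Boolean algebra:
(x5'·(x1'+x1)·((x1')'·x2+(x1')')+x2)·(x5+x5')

x5'·x1+x2

(x5'·(x1'+x1)·((x1')'·x2+(x1')')+x2)·(x5+x5')
= x5'·(x1'+x1)·((x1')'·x2+(x1')')+x2
= x5'·(x1'+x1)·(x1')'+x2
= x5'·(x1'+x1)·x1+x2
= x5'·x1+x2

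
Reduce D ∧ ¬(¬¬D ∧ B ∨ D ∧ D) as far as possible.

D ∧ ¬(¬¬D ∧ B ∨ D ∧ D)
= D ∧ ¬(D ∧ B ∨ D ∧ D)
= D ∧ ¬(D ∧ B ∨ D)
= D ∧ ¬D
= False

False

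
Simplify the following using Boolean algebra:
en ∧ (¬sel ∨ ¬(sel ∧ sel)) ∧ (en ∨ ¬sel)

en ∧ (¬sel ∨ ¬(sel ∧ sel)) ∧ (en ∨ ¬sel)
= en ∧ (¬sel ∨ ¬(sel ∧ sel) ∧ en)   (distribution)
= en ∧ (¬sel ∨ ¬sel ∧ en)   (idempotence)
= en ∧ ¬sel   (absorption)

en ∧ ¬sel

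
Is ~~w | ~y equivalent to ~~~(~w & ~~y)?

E1: ~~w | ~y
    = w | ~y   [double negation]
E2: ~~~(~w & ~~y)
    = ~(~w & ~~y)   [double negation]
    = w | ~y   [De Morgan]
Both reduce to w | ~y, so they are equivalent.

Yes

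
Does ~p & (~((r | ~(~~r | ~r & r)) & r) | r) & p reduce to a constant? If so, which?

~p & (~((r | ~(~~r | ~r & r)) & r) | r) & p
= ~p & (~((r | ~~~r) & r) | r) & p   — complement / identity
= ~p & (~((r | ~r) & r) | r) & p   — double negation
= ~p & (~r | r) & p   — complement / identity
= ~p & p   — complement / identity
= 0   — complement

yes, False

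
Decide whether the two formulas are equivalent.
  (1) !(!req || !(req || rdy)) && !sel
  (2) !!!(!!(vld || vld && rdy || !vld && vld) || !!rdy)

E1: !(!req || !(req || rdy)) && !sel
    = req && (req || rdy) && !sel
    = req && !sel
E2: !!!(!!(vld || vld && rdy || !vld && vld) || !!rdy)
    = !!!(!!(vld || !vld && vld) || !!rdy)
    = !!(!(vld || !vld && vld) && !rdy)
    = !(vld || !vld && vld) && !rdy
    = !vld && !rdy
These differ: at rdy=0, req=1, sel=1, vld=0, E1 = 0 but E2 = 1.

No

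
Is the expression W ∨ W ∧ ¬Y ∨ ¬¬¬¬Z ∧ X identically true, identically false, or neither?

neither

W ∨ W ∧ ¬Y ∨ ¬¬¬¬Z ∧ X
= W ∨ ¬¬¬¬Z ∧ X   [absorption]
= W ∨ ¬¬Z ∧ X   [double negation]
= W ∨ Z ∧ X   [double negation]
This depends on W, X, Z, so it is not a constant.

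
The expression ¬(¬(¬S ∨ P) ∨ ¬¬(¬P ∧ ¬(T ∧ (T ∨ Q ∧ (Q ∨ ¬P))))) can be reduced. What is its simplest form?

¬S ∧ T ∨ P

¬(¬(¬S ∨ P) ∨ ¬¬(¬P ∧ ¬(T ∧ (T ∨ Q ∧ (Q ∨ ¬P)))))
= ¬(¬(¬S ∨ P) ∨ ¬(P ∨ T ∧ (T ∨ Q ∧ (Q ∨ ¬P))))   [De Morgan]
= (¬S ∨ P) ∧ (P ∨ T ∧ (T ∨ Q ∧ (Q ∨ ¬P)))   [De Morgan]
= ¬S ∧ T ∧ (T ∨ Q ∧ (Q ∨ ¬P)) ∨ P   [distribution]
= ¬S ∧ T ∧ (T ∨ Q) ∨ P   [absorption]
= ¬S ∧ T ∨ P   [absorption]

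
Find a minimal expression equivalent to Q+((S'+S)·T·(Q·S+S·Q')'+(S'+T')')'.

Q+T'

Q+((S'+S)·T·(Q·S+S·Q')'+(S'+T')')'
= Q+((S'+S)·T·S'+(S'+T')')'   (distribution)
= Q+(T·S'+(S'+T')')'   (complement / identity)
= Q+(T·S'+S·T)'   (De Morgan)
= Q+T'   (distribution)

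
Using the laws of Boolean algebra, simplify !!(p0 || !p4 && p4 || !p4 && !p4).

p0 || !p4

!!(p0 || !p4 && p4 || !p4 && !p4)
= p0 || !p4 && p4 || !p4 && !p4   (double negation)
= p0 || !p4   (distribution)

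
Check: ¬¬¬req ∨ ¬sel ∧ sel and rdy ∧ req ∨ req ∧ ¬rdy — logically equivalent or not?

No

E1: ¬¬¬req ∨ ¬sel ∧ sel
    = ¬¬¬req   (complement / identity)
    = ¬req   (double negation)
E2: rdy ∧ req ∨ req ∧ ¬rdy
    = req   (distribution)
These differ: at rdy=0, req=0, sel=0, E1 = 1 but E2 = 0.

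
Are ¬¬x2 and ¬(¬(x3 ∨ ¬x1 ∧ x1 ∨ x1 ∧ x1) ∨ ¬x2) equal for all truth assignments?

No

E1: ¬¬x2
    = x2   [double negation]
E2: ¬(¬(x3 ∨ ¬x1 ∧ x1 ∨ x1 ∧ x1) ∨ ¬x2)
    = ¬(¬(x3 ∨ x1) ∨ ¬x2)   [distribution]
    = (x3 ∨ x1) ∧ x2   [De Morgan]
These differ: at x1=0, x2=1, x3=0, E1 = 1 but E2 = 0.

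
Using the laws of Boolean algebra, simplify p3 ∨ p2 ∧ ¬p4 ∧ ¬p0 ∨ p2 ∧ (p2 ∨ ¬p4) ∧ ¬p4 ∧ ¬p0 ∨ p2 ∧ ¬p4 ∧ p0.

p3 ∨ p2 ∧ ¬p4 ∧ ¬p0 ∨ p2 ∧ (p2 ∨ ¬p4) ∧ ¬p4 ∧ ¬p0 ∨ p2 ∧ ¬p4 ∧ p0
= p3 ∨ p2 ∧ ¬p4 ∧ ¬p0 ∨ p2 ∧ ¬p4 ∧ ¬p0 ∨ p2 ∧ ¬p4 ∧ p0   (absorption)
= p3 ∨ p2 ∧ ¬p4 ∧ ¬p0 ∨ p2 ∧ ¬p4 ∧ p0   (idempotence)
= p3 ∨ p2 ∧ ¬p4   (distribution)

p3 ∨ p2 ∧ ¬p4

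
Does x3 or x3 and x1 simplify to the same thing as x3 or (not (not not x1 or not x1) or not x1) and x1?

E1: x3 or x3 and x1
    = x3
E2: x3 or (not (not not x1 or not x1) or not x1) and x1
    = x3 or (not x1 and x1 or not x1) and x1
    = x3 or not x1 and x1
    = x3
Both reduce to x3, so they are equivalent.

Yes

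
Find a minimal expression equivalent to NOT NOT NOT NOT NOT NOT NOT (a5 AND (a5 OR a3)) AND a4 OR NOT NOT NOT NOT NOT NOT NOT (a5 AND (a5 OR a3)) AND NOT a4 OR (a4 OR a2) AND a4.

NOT a5 OR a4

NOT NOT NOT NOT NOT NOT NOT (a5 AND (a5 OR a3)) AND a4 OR NOT NOT NOT NOT NOT NOT NOT (a5 AND (a5 OR a3)) AND NOT a4 OR (a4 OR a2) AND a4
= NOT NOT NOT NOT NOT NOT NOT (a5 AND (a5 OR a3)) OR (a4 OR a2) AND a4   [distribution]
= NOT NOT NOT NOT NOT NOT NOT (a5 AND (a5 OR a3)) OR a4   [absorption]
= NOT NOT NOT NOT NOT (a5 AND (a5 OR a3)) OR a4   [double negation]
= NOT NOT NOT (a5 AND (a5 OR a3)) OR a4   [double negation]
= NOT NOT NOT a5 OR a4   [absorption]
= NOT a5 OR a4   [double negation]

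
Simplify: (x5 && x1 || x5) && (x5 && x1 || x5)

(x5 && x1 || x5) && (x5 && x1 || x5)
= x5 && x1 || x5   — idempotence
= x5   — absorption

x5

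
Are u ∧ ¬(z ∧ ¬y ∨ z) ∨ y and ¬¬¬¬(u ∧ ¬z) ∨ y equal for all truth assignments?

Yes

E1: u ∧ ¬(z ∧ ¬y ∨ z) ∨ y
    = u ∧ ¬z ∨ y   — absorption
E2: ¬¬¬¬(u ∧ ¬z) ∨ y
    = ¬¬(u ∧ ¬z) ∨ y   — double negation
    = u ∧ ¬z ∨ y   — double negation
Both reduce to u ∧ ¬z ∨ y, so they are equivalent.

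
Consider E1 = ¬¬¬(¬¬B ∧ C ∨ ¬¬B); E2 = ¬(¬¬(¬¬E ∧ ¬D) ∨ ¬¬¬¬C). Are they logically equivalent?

E1: ¬¬¬(¬¬B ∧ C ∨ ¬¬B)
    = ¬¬¬¬¬B
    = ¬¬¬B
    = ¬B
E2: ¬(¬¬(¬¬E ∧ ¬D) ∨ ¬¬¬¬C)
    = ¬(¬¬E ∧ ¬D) ∧ ¬¬¬C
    = (¬E ∨ D) ∧ ¬¬¬C
    = (¬E ∨ D) ∧ ¬C
These differ: at B=0, C=0, D=0, E=1, E1 = 1 but E2 = 0.

No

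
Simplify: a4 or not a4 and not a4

True

a4 or not a4 and not a4
= a4 or not a4   (idempotence)
= True   (complement)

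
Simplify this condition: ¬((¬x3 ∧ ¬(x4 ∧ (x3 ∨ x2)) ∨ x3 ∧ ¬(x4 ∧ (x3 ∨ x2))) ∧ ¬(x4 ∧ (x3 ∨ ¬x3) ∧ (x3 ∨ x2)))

¬((¬x3 ∧ ¬(x4 ∧ (x3 ∨ x2)) ∨ x3 ∧ ¬(x4 ∧ (x3 ∨ x2))) ∧ ¬(x4 ∧ (x3 ∨ ¬x3) ∧ (x3 ∨ x2)))
= ¬((¬x3 ∧ ¬(x4 ∧ (x3 ∨ x2)) ∨ x3 ∧ ¬(x4 ∧ (x3 ∨ x2))) ∧ ¬(x4 ∧ (x3 ∨ x2)))   — complement / identity
= ¬(¬(x4 ∧ (x3 ∨ x2)) ∧ ¬(x4 ∧ (x3 ∨ x2)))   — distribution
= ¬¬(x4 ∧ (x3 ∨ x2))   — idempotence
= x4 ∧ (x3 ∨ x2)   — double negation

x4 ∧ (x3 ∨ x2)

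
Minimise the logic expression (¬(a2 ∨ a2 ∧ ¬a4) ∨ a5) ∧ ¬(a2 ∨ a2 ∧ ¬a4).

¬a2

(¬(a2 ∨ a2 ∧ ¬a4) ∨ a5) ∧ ¬(a2 ∨ a2 ∧ ¬a4)
= ¬(a2 ∨ a2 ∧ ¬a4)   — absorption
= ¬a2   — absorption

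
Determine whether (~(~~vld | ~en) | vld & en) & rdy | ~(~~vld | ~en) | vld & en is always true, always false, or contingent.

(~(~~vld | ~en) | vld & en) & rdy | ~(~~vld | ~en) | vld & en
= ~(~~vld | ~en) | vld & en   (absorption)
= ~vld & en | vld & en   (De Morgan)
= en   (distribution)
This depends on en, so it is not a constant.

contingent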